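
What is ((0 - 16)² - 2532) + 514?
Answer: -1762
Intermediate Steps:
((0 - 16)² - 2532) + 514 = ((-16)² - 2532) + 514 = (256 - 2532) + 514 = -2276 + 514 = -1762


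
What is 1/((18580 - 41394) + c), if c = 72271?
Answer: 1/49457 ≈ 2.0220e-5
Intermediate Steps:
1/((18580 - 41394) + c) = 1/((18580 - 41394) + 72271) = 1/(-22814 + 72271) = 1/49457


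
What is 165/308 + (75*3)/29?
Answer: 6735/812 ≈ 8.2943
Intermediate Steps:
165/308 + (75*3)/29 = 165*(1/308) + 225*(1/29) = 15/28 + 225/29 = 6735/812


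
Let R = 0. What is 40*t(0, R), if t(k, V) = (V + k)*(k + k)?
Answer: 0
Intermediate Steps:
t(k, V) = 2*k*(V + k) (t(k, V) = (V + k)*(2*k) = 2*k*(V + k))
40*t(0, R) = 40*(2*0*(0 + 0)) = 40*(2*0*0) = 40*0 = 0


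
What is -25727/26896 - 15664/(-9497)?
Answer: 176969625/255431312 ≈ 0.69283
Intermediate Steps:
-25727/26896 - 15664/(-9497) = -25727*1/26896 - 15664*(-1/9497) = -25727/26896 + 15664/9497 = 176969625/255431312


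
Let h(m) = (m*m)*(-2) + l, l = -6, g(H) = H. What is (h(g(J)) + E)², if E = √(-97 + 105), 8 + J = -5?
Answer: 118344 - 1376*√2 ≈ 1.1640e+5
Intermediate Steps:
J = -13 (J = -8 - 5 = -13)
E = 2*√2 (E = √8 = 2*√2 ≈ 2.8284)
h(m) = -6 - 2*m² (h(m) = (m*m)*(-2) - 6 = m²*(-2) - 6 = -2*m² - 6 = -6 - 2*m²)
(h(g(J)) + E)² = ((-6 - 2*(-13)²) + 2*√2)² = ((-6 - 2*169) + 2*√2)² = ((-6 - 338) + 2*√2)² = (-344 + 2*√2)²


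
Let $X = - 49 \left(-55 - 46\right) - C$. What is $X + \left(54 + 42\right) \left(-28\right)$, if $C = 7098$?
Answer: $-4837$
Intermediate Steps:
$X = -2149$ ($X = - 49 \left(-55 - 46\right) - 7098 = \left(-49\right) \left(-101\right) - 7098 = 4949 - 7098 = -2149$)
$X + \left(54 + 42\right) \left(-28\right) = -2149 + \left(54 + 42\right) \left(-28\right) = -2149 + 96 \left(-28\right) = -2149 - 2688 = -4837$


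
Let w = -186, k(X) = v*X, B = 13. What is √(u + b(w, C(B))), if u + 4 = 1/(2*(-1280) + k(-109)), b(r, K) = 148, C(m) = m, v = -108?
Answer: √62346863/658 ≈ 12.000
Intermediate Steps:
k(X) = -108*X
u = -36847/9212 (u = -4 + 1/(2*(-1280) - 108*(-109)) = -4 + 1/(-2560 + 11772) = -4 + 1/9212 = -36847/9212 ≈ -3.9999)
√(u + b(w, C(B))) = √(-36847/9212 + 148) = √(1326529/9212) = √62346863/658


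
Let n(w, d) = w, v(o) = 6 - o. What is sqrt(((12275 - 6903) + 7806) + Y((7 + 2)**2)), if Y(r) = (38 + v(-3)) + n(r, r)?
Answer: sqrt(13306) ≈ 115.35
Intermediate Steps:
Y(r) = 47 + r (Y(r) = (38 + (6 - 1*(-3))) + r = (38 + (6 + 3)) + r = (38 + 9) + r = 47 + r)
sqrt(((12275 - 6903) + 7806) + Y((7 + 2)**2)) = sqrt(((12275 - 6903) + 7806) + (47 + (7 + 2)**2)) = sqrt((5372 + 7806) + (47 + 9**2)) = sqrt(13178 + (47 + 81)) = sqrt(13178 + 128) = sqrt(13306)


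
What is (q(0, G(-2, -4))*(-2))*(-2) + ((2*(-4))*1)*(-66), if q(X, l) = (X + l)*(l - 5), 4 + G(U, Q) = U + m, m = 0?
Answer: 792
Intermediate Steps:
G(U, Q) = -4 + U (G(U, Q) = -4 + (U + 0) = -4 + U)
q(X, l) = (-5 + l)*(X + l) (q(X, l) = (X + l)*(-5 + l) = (-5 + l)*(X + l))
(q(0, G(-2, -4))*(-2))*(-2) + ((2*(-4))*1)*(-66) = (((-4 - 2)² - 5*0 - 5*(-4 - 2) + 0*(-4 - 2))*(-2))*(-2) + ((2*(-4))*1)*(-66) = (((-6)² + 0 - 5*(-6) + 0*(-6))*(-2))*(-2) - 8*1*(-66) = ((36 + 0 + 30 + 0)*(-2))*(-2) - 8*(-66) = (66*(-2))*(-2) + 528 = -132*(-2) + 528 = 264 + 528 = 792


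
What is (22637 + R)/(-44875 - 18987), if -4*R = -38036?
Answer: -16073/31931 ≈ -0.50337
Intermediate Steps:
R = 9509 (R = -1/4*(-38036) = 9509)
(22637 + R)/(-44875 - 18987) = (22637 + 9509)/(-44875 - 18987) = 32146/(-63862) = 32146*(-1/63862) = -16073/31931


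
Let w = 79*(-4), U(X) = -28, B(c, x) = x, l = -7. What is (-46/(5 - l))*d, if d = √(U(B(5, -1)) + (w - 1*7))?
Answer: -23*I*√39/2 ≈ -71.818*I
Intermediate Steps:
w = -316
d = 3*I*√39 (d = √(-28 + (-316 - 1*7)) = √(-28 + (-316 - 7)) = √(-28 - 323) = √(-351) = 3*I*√39 ≈ 18.735*I)
(-46/(5 - l))*d = (-46/(5 - 1*(-7)))*(3*I*√39) = (-46/(5 + 7))*(3*I*√39) = (-46/12)*(3*I*√39) = (-46*1/12)*(3*I*√39) = -23*I*√39/2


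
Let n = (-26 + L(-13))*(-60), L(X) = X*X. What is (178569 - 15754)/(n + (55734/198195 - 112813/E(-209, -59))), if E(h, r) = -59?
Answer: -634626005525/25989337353 ≈ -24.419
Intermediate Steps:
L(X) = X²
n = -8580 (n = (-26 + (-13)²)*(-60) = (-26 + 169)*(-60) = 143*(-60) = -8580)
(178569 - 15754)/(n + (55734/198195 - 112813/E(-209, -59))) = (178569 - 15754)/(-8580 + (55734/198195 - 112813/(-59))) = 162815/(-8580 + (55734*(1/198195) - 112813*(-1/59))) = 162815/(-8580 + (18578/66065 + 112813/59)) = 162815/(-8580 + 7454086947/3897835) = 162815/(-25989337353/3897835) = 162815*(-3897835/25989337353) = -634626005525/25989337353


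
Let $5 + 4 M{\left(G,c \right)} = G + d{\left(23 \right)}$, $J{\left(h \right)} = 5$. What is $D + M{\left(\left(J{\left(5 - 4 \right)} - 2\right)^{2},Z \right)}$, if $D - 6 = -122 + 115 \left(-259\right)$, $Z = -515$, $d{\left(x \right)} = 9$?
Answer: $- \frac{119591}{4} \approx -29898.0$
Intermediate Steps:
$M{\left(G,c \right)} = 1 + \frac{G}{4}$ ($M{\left(G,c \right)} = - \frac{5}{4} + \frac{G + 9}{4} = - \frac{5}{4} + \frac{9 + G}{4} = - \frac{5}{4} + \left(\frac{9}{4} + \frac{G}{4}\right) = 1 + \frac{G}{4}$)
$D = -29901$ ($D = 6 + \left(-122 + 115 \left(-259\right)\right) = 6 - 29907 = -29901$)
$D + M{\left(\left(J{\left(5 - 4 \right)} - 2\right)^{2},Z \right)} = -29901 + \left(1 + \frac{\left(5 - 2\right)^{2}}{4}\right) = -29901 + \left(1 + \frac{3^{2}}{4}\right) = -29901 + \left(1 + \frac{1}{4} \cdot 9\right) = -29901 + \left(1 + \frac{9}{4}\right) = -29901 + \frac{13}{4} = - \frac{119591}{4}$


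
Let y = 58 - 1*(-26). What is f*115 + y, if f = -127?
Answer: -14521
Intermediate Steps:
y = 84 (y = 58 + 26 = 84)
f*115 + y = -127*115 + 84 = -14605 + 84 = -14521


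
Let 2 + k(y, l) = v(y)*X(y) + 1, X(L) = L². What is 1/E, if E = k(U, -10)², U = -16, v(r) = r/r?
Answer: 1/65025 ≈ 1.5379e-5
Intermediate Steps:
v(r) = 1
k(y, l) = -1 + y² (k(y, l) = -2 + (1*y² + 1) = -2 + (y² + 1) = -2 + (1 + y²) = -1 + y²)
E = 65025 (E = (-1 + (-16)²)² = (-1 + 256)² = 255² = 65025)
1/E = 1/65025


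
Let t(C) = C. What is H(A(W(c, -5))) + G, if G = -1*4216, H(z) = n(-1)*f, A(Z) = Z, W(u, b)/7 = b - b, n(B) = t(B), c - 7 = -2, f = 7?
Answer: -4223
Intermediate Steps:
c = 5 (c = 7 - 2 = 5)
n(B) = B
W(u, b) = 0 (W(u, b) = 7*(b - b) = 7*0 = 0)
H(z) = -7 (H(z) = -1*7 = -7)
G = -4216
H(A(W(c, -5))) + G = -7 - 4216 = -4223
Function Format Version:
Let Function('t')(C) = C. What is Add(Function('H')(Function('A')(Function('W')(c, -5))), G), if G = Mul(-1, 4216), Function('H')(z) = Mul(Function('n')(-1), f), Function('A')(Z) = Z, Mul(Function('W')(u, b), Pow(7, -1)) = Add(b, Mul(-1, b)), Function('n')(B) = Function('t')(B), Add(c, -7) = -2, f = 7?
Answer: -4223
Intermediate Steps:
c = 5 (c = Add(7, -2) = 5)
Function('n')(B) = B
Function('W')(u, b) = 0 (Function('W')(u, b) = Mul(7, Add(b, Mul(-1, b))) = Mul(7, 0) = 0)
Function('H')(z) = -7 (Function('H')(z) = Mul(-1, 7) = -7)
G = -4216
Add(Function('H')(Function('A')(Function('W')(c, -5))), G) = Add(-7, -4216) = -4223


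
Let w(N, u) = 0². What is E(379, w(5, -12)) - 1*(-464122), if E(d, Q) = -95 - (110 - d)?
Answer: 464296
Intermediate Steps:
w(N, u) = 0
E(d, Q) = -205 + d (E(d, Q) = -95 + (-110 + d) = -205 + d)
E(379, w(5, -12)) - 1*(-464122) = (-205 + 379) - 1*(-464122) = 174 + 464122 = 464296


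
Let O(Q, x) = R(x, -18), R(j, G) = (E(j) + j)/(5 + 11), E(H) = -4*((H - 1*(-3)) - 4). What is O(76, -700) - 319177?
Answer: -638091/2 ≈ -3.1905e+5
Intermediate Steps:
E(H) = 4 - 4*H (E(H) = -4*((H + 3) - 4) = -4*((3 + H) - 4) = -4*(-1 + H) = 4 - 4*H)
R(j, G) = ¼ - 3*j/16 (R(j, G) = ((4 - 4*j) + j)/(5 + 11) = (4 - 3*j)/16 = (4 - 3*j)*(1/16) = ¼ - 3*j/16)
O(Q, x) = ¼ - 3*x/16
O(76, -700) - 319177 = (¼ - 3/16*(-700)) - 319177 = (¼ + 525/4) - 319177 = 263/2 - 319177 = -638091/2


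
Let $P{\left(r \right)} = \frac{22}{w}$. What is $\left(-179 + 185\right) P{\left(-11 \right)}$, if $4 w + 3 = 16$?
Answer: $\frac{528}{13} \approx 40.615$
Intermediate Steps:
$w = \frac{13}{4}$ ($w = - \frac{3}{4} + \frac{1}{4} \cdot 16 = - \frac{3}{4} + 4 = \frac{13}{4} \approx 3.25$)
$P{\left(r \right)} = \frac{88}{13}$ ($P{\left(r \right)} = \frac{22}{\frac{13}{4}} = 22 \cdot \frac{4}{13} = \frac{88}{13}$)
$\left(-179 + 185\right) P{\left(-11 \right)} = \left(-179 + 185\right) \frac{88}{13} = 6 \cdot \frac{88}{13} = \frac{528}{13}$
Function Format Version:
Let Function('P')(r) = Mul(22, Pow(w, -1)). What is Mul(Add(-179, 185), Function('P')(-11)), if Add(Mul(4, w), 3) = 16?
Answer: Rational(528, 13) ≈ 40.615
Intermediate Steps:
w = Rational(13, 4) (w = Add(Rational(-3, 4), Mul(Rational(1, 4), 16)) = Add(Rational(-3, 4), 4) = Rational(13, 4) ≈ 3.2500)
Function('P')(r) = Rational(88, 13) (Function('P')(r) = Mul(22, Pow(Rational(13, 4), -1)) = Mul(22, Rational(4, 13)) = Rational(88, 13))
Mul(Add(-179, 185), Function('P')(-11)) = Mul(Add(-179, 185), Rational(88, 13)) = Mul(6, Rational(88, 13)) = Rational(528, 13)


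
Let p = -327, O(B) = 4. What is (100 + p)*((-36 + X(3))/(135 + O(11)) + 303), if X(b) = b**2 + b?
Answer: -9555111/139 ≈ -68742.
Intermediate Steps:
X(b) = b + b**2
(100 + p)*((-36 + X(3))/(135 + O(11)) + 303) = (100 - 327)*((-36 + 3*(1 + 3))/(135 + 4) + 303) = -227*((-36 + 3*4)/139 + 303) = -227*((-36 + 12)*(1/139) + 303) = -227*(-24*1/139 + 303) = -227*(-24/139 + 303) = -227*42093/139 = -9555111/139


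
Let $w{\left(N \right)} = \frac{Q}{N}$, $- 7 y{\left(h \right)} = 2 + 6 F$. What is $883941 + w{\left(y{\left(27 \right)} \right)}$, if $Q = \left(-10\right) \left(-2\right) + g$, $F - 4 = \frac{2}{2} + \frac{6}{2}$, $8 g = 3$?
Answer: $\frac{353575259}{400} \approx 8.8394 \cdot 10^{5}$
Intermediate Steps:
$g = \frac{3}{8}$ ($g = \frac{1}{8} \cdot 3 = \frac{3}{8} \approx 0.375$)
$F = 8$ ($F = 4 + \left(\frac{2}{2} + \frac{6}{2}\right) = 4 + \left(2 \cdot \frac{1}{2} + 6 \cdot \frac{1}{2}\right) = 4 + \left(1 + 3\right) = 4 + 4 = 8$)
$Q = \frac{163}{8}$ ($Q = \left(-10\right) \left(-2\right) + \frac{3}{8} = 20 + \frac{3}{8} = \frac{163}{8} \approx 20.375$)
$y{\left(h \right)} = - \frac{50}{7}$ ($y{\left(h \right)} = - \frac{2 + 6 \cdot 8}{7} = - \frac{2 + 48}{7} = \left(- \frac{1}{7}\right) 50 = - \frac{50}{7}$)
$w{\left(N \right)} = \frac{163}{8 N}$
$883941 + w{\left(y{\left(27 \right)} \right)} = 883941 + \frac{163}{8 \left(- \frac{50}{7}\right)} = 883941 + \frac{163}{8} \left(- \frac{7}{50}\right) = 883941 - \frac{1141}{400} = \frac{353575259}{400}$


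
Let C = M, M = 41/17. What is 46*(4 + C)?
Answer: 5014/17 ≈ 294.94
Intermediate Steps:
M = 41/17 (M = 41*(1/17) = 41/17 ≈ 2.4118)
C = 41/17 ≈ 2.4118
46*(4 + C) = 46*(4 + 41/17) = 46*(109/17) = 5014/17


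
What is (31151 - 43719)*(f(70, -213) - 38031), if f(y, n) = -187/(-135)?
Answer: 64524086864/135 ≈ 4.7796e+8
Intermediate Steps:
f(y, n) = 187/135 (f(y, n) = -187*(-1/135) = 187/135)
(31151 - 43719)*(f(70, -213) - 38031) = (31151 - 43719)*(187/135 - 38031) = -12568*(-5133998/135) = 64524086864/135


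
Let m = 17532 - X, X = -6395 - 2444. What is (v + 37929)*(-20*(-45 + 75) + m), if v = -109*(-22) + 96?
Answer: 1041741133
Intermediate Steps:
X = -8839
v = 2494 (v = 2398 + 96 = 2494)
m = 26371 (m = 17532 - 1*(-8839) = 17532 + 8839 = 26371)
(v + 37929)*(-20*(-45 + 75) + m) = (2494 + 37929)*(-20*(-45 + 75) + 26371) = 40423*(-20*30 + 26371) = 40423*(-600 + 26371) = 40423*25771 = 1041741133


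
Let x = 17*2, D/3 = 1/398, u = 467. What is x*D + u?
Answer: 92984/199 ≈ 467.26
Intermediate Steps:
D = 3/398 ≈ 0.0075377
x = 34
x*D + u = 34*(3/398) + 467 = 51/199 + 467 = 92984/199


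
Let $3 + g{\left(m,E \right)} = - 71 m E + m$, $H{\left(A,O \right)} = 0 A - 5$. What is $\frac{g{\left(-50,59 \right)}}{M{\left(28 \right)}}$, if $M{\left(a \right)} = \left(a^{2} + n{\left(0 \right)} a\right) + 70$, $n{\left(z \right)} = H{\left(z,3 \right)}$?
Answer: $\frac{69799}{238} \approx 293.27$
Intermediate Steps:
$H{\left(A,O \right)} = -5$ ($H{\left(A,O \right)} = 0 - 5 = -5$)
$n{\left(z \right)} = -5$
$M{\left(a \right)} = 70 + a^{2} - 5 a$ ($M{\left(a \right)} = \left(a^{2} - 5 a\right) + 70 = 70 + a^{2} - 5 a$)
$g{\left(m,E \right)} = -3 + m - 71 E m$ ($g{\left(m,E \right)} = -3 + \left(- 71 m E + m\right) = -3 - \left(- m + 71 E m\right) = -3 + m - 71 E m$)
$\frac{g{\left(-50,59 \right)}}{M{\left(28 \right)}} = \frac{-3 - 50 - 4189 \left(-50\right)}{70 + 28^{2} - 140} = \frac{-3 - 50 + 209450}{70 + 784 - 140} = \frac{209397}{714} = 209397 \cdot \frac{1}{714} = \frac{69799}{238}$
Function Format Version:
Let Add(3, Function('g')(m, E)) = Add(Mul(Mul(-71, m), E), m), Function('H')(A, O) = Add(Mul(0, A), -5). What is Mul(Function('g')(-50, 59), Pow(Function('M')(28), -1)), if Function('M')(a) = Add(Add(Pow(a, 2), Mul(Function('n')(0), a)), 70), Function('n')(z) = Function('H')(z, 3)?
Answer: Rational(69799, 238) ≈ 293.27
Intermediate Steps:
Function('H')(A, O) = -5 (Function('H')(A, O) = Add(0, -5) = -5)
Function('n')(z) = -5
Function('M')(a) = Add(70, Pow(a, 2), Mul(-5, a)) (Function('M')(a) = Add(Add(Pow(a, 2), Mul(-5, a)), 70) = Add(70, Pow(a, 2), Mul(-5, a)))
Function('g')(m, E) = Add(-3, m, Mul(-71, E, m)) (Function('g')(m, E) = Add(-3, Add(Mul(Mul(-71, m), E), m)) = Add(-3, Add(Mul(-71, E, m), m)) = Add(-3, Add(m, Mul(-71, E, m))) = Add(-3, m, Mul(-71, E, m)))
Mul(Function('g')(-50, 59), Pow(Function('M')(28), -1)) = Mul(Add(-3, -50, Mul(-71, 59, -50)), Pow(Add(70, Pow(28, 2), Mul(-5, 28)), -1)) = Mul(Add(-3, -50, 209450), Pow(Add(70, 784, -140), -1)) = Mul(209397, Pow(714, -1)) = Mul(209397, Rational(1, 714)) = Rational(69799, 238)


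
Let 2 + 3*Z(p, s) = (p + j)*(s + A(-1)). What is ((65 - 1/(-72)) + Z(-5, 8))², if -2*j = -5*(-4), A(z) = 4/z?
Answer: 10195249/5184 ≈ 1966.7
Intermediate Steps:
j = -10 (j = -(-5)*(-4)/2 = -½*20 = -10)
Z(p, s) = -⅔ + (-10 + p)*(-4 + s)/3 (Z(p, s) = -⅔ + ((p - 10)*(s + 4/(-1)))/3 = -⅔ + ((-10 + p)*(s + 4*(-1)))/3 = -⅔ + ((-10 + p)*(s - 4))/3 = -⅔ + ((-10 + p)*(-4 + s))/3 = -⅔ + (-10 + p)*(-4 + s)/3)
((65 - 1/(-72)) + Z(-5, 8))² = ((65 - 1/(-72)) + (38/3 - 10/3*8 - 4/3*(-5) + (⅓)*(-5)*8))² = ((65 - 1*(-1/72)) + (38/3 - 80/3 + 20/3 - 40/3))² = ((65 + 1/72) - 62/3)² = (4681/72 - 62/3)² = (3193/72)² = 10195249/5184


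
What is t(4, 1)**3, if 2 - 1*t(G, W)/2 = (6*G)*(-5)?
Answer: 14526784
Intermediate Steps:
t(G, W) = 4 + 60*G (t(G, W) = 4 - 2*6*G*(-5) = 4 - (-60)*G = 4 + 60*G)
t(4, 1)**3 = (4 + 60*4)**3 = (4 + 240)**3 = 244**3 = 14526784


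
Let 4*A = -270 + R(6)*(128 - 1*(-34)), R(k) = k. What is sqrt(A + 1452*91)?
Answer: sqrt(529230)/2 ≈ 363.74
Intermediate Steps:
A = 351/2 (A = (-270 + 6*(128 - 1*(-34)))/4 = (-270 + 6*(128 + 34))/4 = (-270 + 6*162)/4 = (-270 + 972)/4 = (1/4)*702 = 351/2 ≈ 175.50)
sqrt(A + 1452*91) = sqrt(351/2 + 1452*91) = sqrt(351/2 + 132132) = sqrt(264615/2) = sqrt(529230)/2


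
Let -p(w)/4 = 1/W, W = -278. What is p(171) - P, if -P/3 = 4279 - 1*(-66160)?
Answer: 29373065/139 ≈ 2.1132e+5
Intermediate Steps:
P = -211317 (P = -3*(4279 - 1*(-66160)) = -3*(4279 + 66160) = -3*70439 = -211317)
p(w) = 2/139 (p(w) = -4/(-278) = -4*(-1/278) = 2/139)
p(171) - P = 2/139 - 1*(-211317) = 2/139 + 211317 = 29373065/139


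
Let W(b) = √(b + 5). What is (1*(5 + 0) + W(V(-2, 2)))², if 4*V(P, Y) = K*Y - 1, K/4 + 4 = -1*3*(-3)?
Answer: (10 + √59)²/4 ≈ 78.156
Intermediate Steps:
K = 20 (K = -16 + 4*(-1*3*(-3)) = -16 + 4*(-3*(-3)) = -16 + 4*9 = -16 + 36 = 20)
V(P, Y) = -¼ + 5*Y (V(P, Y) = (20*Y - 1)/4 = (-1 + 20*Y)/4 = -¼ + 5*Y)
W(b) = √(5 + b)
(1*(5 + 0) + W(V(-2, 2)))² = (1*(5 + 0) + √(5 + (-¼ + 5*2)))² = (1*5 + √(5 + (-¼ + 10)))² = (5 + √(5 + 39/4))² = (5 + √(59/4))² = (5 + √59/2)²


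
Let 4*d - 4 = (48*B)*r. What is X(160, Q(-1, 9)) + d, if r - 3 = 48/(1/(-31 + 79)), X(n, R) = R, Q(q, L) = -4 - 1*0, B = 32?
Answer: 885885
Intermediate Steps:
Q(q, L) = -4 (Q(q, L) = -4 + 0 = -4)
r = 2307 (r = 3 + 48/(1/(-31 + 79)) = 3 + 48/(1/48) = 3 + 48*48 = 3 + 2304 = 2307)
d = 885889 (d = 1 + ((48*32)*2307)/4 = 1 + (1536*2307)/4 = 1 + (¼)*3543552 = 1 + 885888 = 885889)
X(160, Q(-1, 9)) + d = -4 + 885889 = 885885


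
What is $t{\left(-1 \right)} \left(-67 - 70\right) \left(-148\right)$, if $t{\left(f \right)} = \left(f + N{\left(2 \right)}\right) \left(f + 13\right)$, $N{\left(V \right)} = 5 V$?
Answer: $2189808$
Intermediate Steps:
$t{\left(f \right)} = \left(10 + f\right) \left(13 + f\right)$ ($t{\left(f \right)} = \left(f + 5 \cdot 2\right) \left(f + 13\right) = \left(f + 10\right) \left(13 + f\right) = \left(10 + f\right) \left(13 + f\right)$)
$t{\left(-1 \right)} \left(-67 - 70\right) \left(-148\right) = \left(130 + \left(-1\right)^{2} + 23 \left(-1\right)\right) \left(-67 - 70\right) \left(-148\right) = \left(130 + 1 - 23\right) \left(-137\right) \left(-148\right) = 108 \left(-137\right) \left(-148\right) = \left(-14796\right) \left(-148\right) = 2189808$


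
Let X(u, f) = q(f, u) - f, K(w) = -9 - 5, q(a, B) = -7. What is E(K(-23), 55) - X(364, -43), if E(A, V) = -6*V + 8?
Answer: -358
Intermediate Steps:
K(w) = -14
X(u, f) = -7 - f
E(A, V) = 8 - 6*V
E(K(-23), 55) - X(364, -43) = (8 - 6*55) - (-7 - 1*(-43)) = (8 - 330) - (-7 + 43) = -322 - 1*36 = -322 - 36 = -358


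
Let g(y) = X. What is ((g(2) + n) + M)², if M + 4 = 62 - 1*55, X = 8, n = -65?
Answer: 2916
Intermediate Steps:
g(y) = 8
M = 3 (M = -4 + (62 - 1*55) = -4 + (62 - 55) = -4 + 7 = 3)
((g(2) + n) + M)² = ((8 - 65) + 3)² = (-57 + 3)² = (-54)² = 2916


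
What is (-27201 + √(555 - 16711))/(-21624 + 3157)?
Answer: 27201/18467 - 2*I*√4039/18467 ≈ 1.473 - 0.0068829*I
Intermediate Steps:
(-27201 + √(555 - 16711))/(-21624 + 3157) = (-27201 + √(-16156))/(-18467) = (-27201 + 2*I*√4039)*(-1/18467) = 27201/18467 - 2*I*√4039/18467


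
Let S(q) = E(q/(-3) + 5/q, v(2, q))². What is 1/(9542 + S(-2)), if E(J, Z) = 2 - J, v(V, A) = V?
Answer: 36/344041 ≈ 0.00010464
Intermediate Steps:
S(q) = (2 - 5/q + q/3)² (S(q) = (2 - (q/(-3) + 5/q))² = (2 - (q*(-⅓) + 5/q))² = (2 - (-q/3 + 5/q))² = (2 - (5/q - q/3))² = (2 + (-5/q + q/3))² = (2 - 5/q + q/3)²)
1/(9542 + S(-2)) = 1/(9542 + (⅑)*(-15 - 2*(6 - 2))²/(-2)²) = 1/(9542 + (⅑)*(¼)*(-15 - 2*4)²) = 1/(9542 + (⅑)*(¼)*(-15 - 8)²) = 1/(9542 + (⅑)*(¼)*(-23)²) = 1/(9542 + (⅑)*(¼)*529) = 1/(9542 + 529/36) = 1/(344041/36) = 36/344041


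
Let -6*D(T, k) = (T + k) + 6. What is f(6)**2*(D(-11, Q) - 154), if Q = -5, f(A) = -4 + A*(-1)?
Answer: -45700/3 ≈ -15233.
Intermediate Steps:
f(A) = -4 - A
D(T, k) = -1 - T/6 - k/6 (D(T, k) = -((T + k) + 6)/6 = -(6 + T + k)/6 = -1 - T/6 - k/6)
f(6)**2*(D(-11, Q) - 154) = (-4 - 1*6)**2*((-1 - 1/6*(-11) - 1/6*(-5)) - 154) = (-4 - 6)**2*((-1 + 11/6 + 5/6) - 154) = (-10)**2*(5/3 - 154) = 100*(-457/3) = -45700/3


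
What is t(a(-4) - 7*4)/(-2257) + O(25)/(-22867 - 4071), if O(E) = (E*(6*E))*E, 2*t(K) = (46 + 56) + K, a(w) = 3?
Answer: -212630863/60799066 ≈ -3.4973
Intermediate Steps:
t(K) = 51 + K/2 (t(K) = ((46 + 56) + K)/2 = (102 + K)/2 = 51 + K/2)
O(E) = 6*E**3 (O(E) = (6*E**2)*E = 6*E**3)
t(a(-4) - 7*4)/(-2257) + O(25)/(-22867 - 4071) = (51 + (3 - 7*4)/2)/(-2257) + (6*25**3)/(-22867 - 4071) = (51 + (3 - 28)/2)*(-1/2257) + (6*15625)/(-26938) = (51 + (1/2)*(-25))*(-1/2257) + 93750*(-1/26938) = (51 - 25/2)*(-1/2257) - 46875/13469 = (77/2)*(-1/2257) - 46875/13469 = -77/4514 - 46875/13469 = -212630863/60799066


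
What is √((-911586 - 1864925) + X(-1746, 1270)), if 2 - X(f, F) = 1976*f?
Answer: 3*√74843 ≈ 820.72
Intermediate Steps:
X(f, F) = 2 - 1976*f
√((-911586 - 1864925) + X(-1746, 1270)) = √((-911586 - 1864925) + (2 - 1976*(-1746))) = √(-2776511 + (2 + 3450096)) = √(-2776511 + 3450098) = √673587 = 3*√74843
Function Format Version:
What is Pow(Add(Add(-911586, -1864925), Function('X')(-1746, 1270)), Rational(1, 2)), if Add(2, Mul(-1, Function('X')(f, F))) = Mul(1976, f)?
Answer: Mul(3, Pow(74843, Rational(1, 2))) ≈ 820.72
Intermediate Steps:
Function('X')(f, F) = Add(2, Mul(-1976, f)) (Function('X')(f, F) = Add(2, Mul(-1, Mul(1976, f))) = Add(2, Mul(-1976, f)))
Pow(Add(Add(-911586, -1864925), Function('X')(-1746, 1270)), Rational(1, 2)) = Pow(Add(Add(-911586, -1864925), Add(2, Mul(-1976, -1746))), Rational(1, 2)) = Pow(Add(-2776511, Add(2, 3450096)), Rational(1, 2)) = Pow(Add(-2776511, 3450098), Rational(1, 2)) = Pow(673587, Rational(1, 2)) = Mul(3, Pow(74843, Rational(1, 2)))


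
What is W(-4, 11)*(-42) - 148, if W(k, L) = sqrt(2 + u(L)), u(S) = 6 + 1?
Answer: -274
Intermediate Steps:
u(S) = 7
W(k, L) = 3 (W(k, L) = sqrt(2 + 7) = sqrt(9) = 3)
W(-4, 11)*(-42) - 148 = 3*(-42) - 148 = -126 - 148 = -274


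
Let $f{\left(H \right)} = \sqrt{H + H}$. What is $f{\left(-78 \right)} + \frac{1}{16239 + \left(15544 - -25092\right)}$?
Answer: $\frac{1}{56875} + 2 i \sqrt{39} \approx 1.7582 \cdot 10^{-5} + 12.49 i$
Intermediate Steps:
$f{\left(H \right)} = \sqrt{2} \sqrt{H}$ ($f{\left(H \right)} = \sqrt{2 H} = \sqrt{2} \sqrt{H}$)
$f{\left(-78 \right)} + \frac{1}{16239 + \left(15544 - -25092\right)} = \sqrt{2} \sqrt{-78} + \frac{1}{16239 + \left(15544 - -25092\right)} = \sqrt{2} i \sqrt{78} + \frac{1}{16239 + \left(15544 + 25092\right)} = 2 i \sqrt{39} + \frac{1}{16239 + 40636} = 2 i \sqrt{39} + \frac{1}{56875} = \frac{1}{56875} + 2 i \sqrt{39}$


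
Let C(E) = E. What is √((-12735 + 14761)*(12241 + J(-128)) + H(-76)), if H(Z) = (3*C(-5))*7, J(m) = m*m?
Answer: √57994145 ≈ 7615.4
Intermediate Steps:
J(m) = m²
H(Z) = -105 (H(Z) = (3*(-5))*7 = -15*7 = -105)
√((-12735 + 14761)*(12241 + J(-128)) + H(-76)) = √((-12735 + 14761)*(12241 + (-128)²) - 105) = √(2026*(12241 + 16384) - 105) = √(2026*28625 - 105) = √(57994250 - 105) = √57994145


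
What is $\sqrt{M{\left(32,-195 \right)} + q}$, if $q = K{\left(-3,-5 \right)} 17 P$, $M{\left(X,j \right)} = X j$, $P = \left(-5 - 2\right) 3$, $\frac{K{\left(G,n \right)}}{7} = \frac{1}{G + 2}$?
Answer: $i \sqrt{3741} \approx 61.164 i$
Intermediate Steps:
$K{\left(G,n \right)} = \frac{7}{2 + G}$ ($K{\left(G,n \right)} = \frac{7}{G + 2} = \frac{7}{2 + G}$)
$P = -21$ ($P = \left(-7\right) 3 = -21$)
$q = 2499$ ($q = \frac{7}{2 - 3} \cdot 17 \left(-21\right) = \frac{7}{-1} \cdot 17 \left(-21\right) = 7 \left(-1\right) 17 \left(-21\right) = \left(-7\right) 17 \left(-21\right) = \left(-119\right) \left(-21\right) = 2499$)
$\sqrt{M{\left(32,-195 \right)} + q} = \sqrt{32 \left(-195\right) + 2499} = \sqrt{-6240 + 2499} = \sqrt{-3741} = i \sqrt{3741}$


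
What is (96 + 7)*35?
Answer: 3605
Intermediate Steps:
(96 + 7)*35 = 103*35 = 3605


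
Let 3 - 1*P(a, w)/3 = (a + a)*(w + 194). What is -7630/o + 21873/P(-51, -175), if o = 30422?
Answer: 14785498/4217793 ≈ 3.5055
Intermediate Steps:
P(a, w) = 9 - 6*a*(194 + w) (P(a, w) = 9 - 3*(a + a)*(w + 194) = 9 - 3*2*a*(194 + w) = 9 - 6*a*(194 + w))
-7630/o + 21873/P(-51, -175) = -7630/30422 + 21873/(9 - 1164*(-51) - 6*(-51)*(-175)) = -7630*1/30422 + 21873/(9 + 59364 - 53550) = -545/2173 + 21873/5823 = -545/2173 + 21873*(1/5823) = -545/2173 + 7291/1941 = 14785498/4217793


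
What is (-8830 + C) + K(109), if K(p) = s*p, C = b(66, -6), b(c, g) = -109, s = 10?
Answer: -7849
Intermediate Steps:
C = -109
K(p) = 10*p
(-8830 + C) + K(109) = (-8830 - 109) + 10*109 = -8939 + 1090 = -7849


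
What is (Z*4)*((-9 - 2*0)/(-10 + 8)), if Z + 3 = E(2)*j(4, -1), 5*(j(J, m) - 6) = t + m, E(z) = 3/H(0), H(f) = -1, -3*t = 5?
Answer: -1746/5 ≈ -349.20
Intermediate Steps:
t = -5/3 (t = -⅓*5 = -5/3 ≈ -1.6667)
E(z) = -3 (E(z) = 3/(-1) = 3*(-1) = -3)
j(J, m) = 17/3 + m/5 (j(J, m) = 6 + (-5/3 + m)/5 = 6 + (-⅓ + m/5) = 17/3 + m/5)
Z = -97/5 (Z = -3 - 3*(17/3 + (⅕)*(-1)) = -3 - 3*(17/3 - ⅕) = -3 - 3*82/15 = -3 - 82/5 = -97/5 ≈ -19.400)
(Z*4)*((-9 - 2*0)/(-10 + 8)) = (-97/5*4)*((-9 - 2*0)/(-10 + 8)) = -388*(-9 + 0)/(5*(-2)) = -(-3492)*(-1)/(5*2) = -388/5*9/2 = -1746/5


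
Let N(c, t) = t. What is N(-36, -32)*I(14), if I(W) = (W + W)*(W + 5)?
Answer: -17024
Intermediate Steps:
I(W) = 2*W*(5 + W) (I(W) = (2*W)*(5 + W) = 2*W*(5 + W))
N(-36, -32)*I(14) = -64*14*(5 + 14) = -64*14*19 = -32*532 = -17024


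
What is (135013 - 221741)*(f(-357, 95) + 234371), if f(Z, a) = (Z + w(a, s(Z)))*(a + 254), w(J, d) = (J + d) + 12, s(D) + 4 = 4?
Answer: -12759510088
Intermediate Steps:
s(D) = 0 (s(D) = -4 + 4 = 0)
w(J, d) = 12 + J + d
f(Z, a) = (254 + a)*(12 + Z + a) (f(Z, a) = (Z + (12 + a + 0))*(a + 254) = (Z + (12 + a))*(254 + a) = (12 + Z + a)*(254 + a) = (254 + a)*(12 + Z + a))
(135013 - 221741)*(f(-357, 95) + 234371) = (135013 - 221741)*((3048 + 95² + 254*(-357) + 266*95 - 357*95) + 234371) = -86728*((3048 + 9025 - 90678 + 25270 - 33915) + 234371) = -86728*(-87250 + 234371) = -86728*147121 = -12759510088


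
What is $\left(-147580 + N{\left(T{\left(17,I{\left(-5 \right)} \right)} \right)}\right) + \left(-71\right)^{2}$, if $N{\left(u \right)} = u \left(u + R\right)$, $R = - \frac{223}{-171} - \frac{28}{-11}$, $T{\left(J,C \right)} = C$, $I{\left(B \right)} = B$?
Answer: $- \frac{268105039}{1881} \approx -1.4253 \cdot 10^{5}$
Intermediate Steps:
$R = \frac{7241}{1881}$ ($R = \left(-223\right) \left(- \frac{1}{171}\right) - - \frac{28}{11} = \frac{223}{171} + \frac{28}{11} = \frac{7241}{1881} \approx 3.8495$)
$N{\left(u \right)} = u \left(\frac{7241}{1881} + u\right)$ ($N{\left(u \right)} = u \left(u + \frac{7241}{1881}\right) = u \left(\frac{7241}{1881} + u\right)$)
$\left(-147580 + N{\left(T{\left(17,I{\left(-5 \right)} \right)} \right)}\right) + \left(-71\right)^{2} = \left(-147580 + \frac{1}{1881} \left(-5\right) \left(7241 + 1881 \left(-5\right)\right)\right) + \left(-71\right)^{2} = \left(-147580 + \frac{1}{1881} \left(-5\right) \left(7241 - 9405\right)\right) + 5041 = \left(-147580 + \frac{1}{1881} \left(-5\right) \left(-2164\right)\right) + 5041 = \left(-147580 + \frac{10820}{1881}\right) + 5041 = - \frac{277587160}{1881} + 5041 = - \frac{268105039}{1881}$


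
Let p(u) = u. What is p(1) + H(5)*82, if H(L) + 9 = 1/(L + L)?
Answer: -3644/5 ≈ -728.80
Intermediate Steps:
H(L) = -9 + 1/(2*L) (H(L) = -9 + 1/(L + L) = -9 + 1/(2*L))
p(1) + H(5)*82 = 1 + (-9 + (½)/5)*82 = 1 + (-9 + (½)*(⅕))*82 = 1 + (-9 + ⅒)*82 = 1 - 89/10*82 = 1 - 3649/5 = -3644/5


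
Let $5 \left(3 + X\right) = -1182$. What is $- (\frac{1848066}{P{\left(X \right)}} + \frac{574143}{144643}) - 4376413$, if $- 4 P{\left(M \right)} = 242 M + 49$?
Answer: $- \frac{183219135986278918}{41863878847} \approx -4.3765 \cdot 10^{6}$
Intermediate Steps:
$X = - \frac{1197}{5}$ ($X = -3 + \frac{1}{5} \left(-1182\right) = -3 - \frac{1182}{5} = - \frac{1197}{5} \approx -239.4$)
$P{\left(M \right)} = - \frac{49}{4} - \frac{121 M}{2}$ ($P{\left(M \right)} = - \frac{242 M + 49}{4} = - \frac{49 + 242 M}{4} = - \frac{49}{4} - \frac{121 M}{2}$)
$- (\frac{1848066}{P{\left(X \right)}} + \frac{574143}{144643}) - 4376413 = - (\frac{1848066}{- \frac{49}{4} - - \frac{144837}{10}} + \frac{574143}{144643}) - 4376413 = - (\frac{1848066}{- \frac{49}{4} + \frac{144837}{10}} + 574143 \cdot \frac{1}{144643}) - 4376413 = - (\frac{1848066}{\frac{289429}{20}} + \frac{574143}{144643}) - 4376413 = - (1848066 \cdot \frac{20}{289429} + \frac{574143}{144643}) - 4376413 = - (\frac{36961320}{289429} + \frac{574143}{144643}) - 4376413 = \left(-1\right) \frac{5512369843107}{41863878847} - 4376413 = - \frac{5512369843107}{41863878847} - 4376413 = - \frac{183219135986278918}{41863878847}$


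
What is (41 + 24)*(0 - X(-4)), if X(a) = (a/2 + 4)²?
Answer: -260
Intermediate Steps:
X(a) = (4 + a/2)² (X(a) = (a*(½) + 4)² = (a/2 + 4)² = (4 + a/2)²)
(41 + 24)*(0 - X(-4)) = (41 + 24)*(0 - (8 - 4)²/4) = 65*(0 - 4²/4) = 65*(0 - 16/4) = 65*(0 - 1*4) = 65*(0 - 4) = 65*(-4) = -260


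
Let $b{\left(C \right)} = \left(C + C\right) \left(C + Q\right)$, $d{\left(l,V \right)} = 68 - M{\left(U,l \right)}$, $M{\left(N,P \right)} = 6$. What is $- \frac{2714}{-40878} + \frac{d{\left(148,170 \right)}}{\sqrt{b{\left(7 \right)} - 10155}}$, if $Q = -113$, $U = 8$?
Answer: $\frac{1357}{20439} - \frac{62 i \sqrt{11639}}{11639} \approx 0.066393 - 0.57469 i$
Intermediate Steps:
$d{\left(l,V \right)} = 62$ ($d{\left(l,V \right)} = 68 - 6 = 62$)
$b{\left(C \right)} = 2 C \left(-113 + C\right)$ ($b{\left(C \right)} = \left(C + C\right) \left(C - 113\right) = 2 C \left(-113 + C\right)$)
$- \frac{2714}{-40878} + \frac{d{\left(148,170 \right)}}{\sqrt{b{\left(7 \right)} - 10155}} = - \frac{2714}{-40878} + \frac{62}{\sqrt{2 \cdot 7 \left(-113 + 7\right) - 10155}} = \left(-2714\right) \left(- \frac{1}{40878}\right) + \frac{62}{\sqrt{2 \cdot 7 \left(-106\right) - 10155}} = \frac{1357}{20439} + \frac{62}{\sqrt{-1484 - 10155}} = \frac{1357}{20439} + \frac{62}{\sqrt{-11639}} = \frac{1357}{20439} + \frac{62}{i \sqrt{11639}} = \frac{1357}{20439} + 62 \left(- \frac{i \sqrt{11639}}{11639}\right) = \frac{1357}{20439} - \frac{62 i \sqrt{11639}}{11639}$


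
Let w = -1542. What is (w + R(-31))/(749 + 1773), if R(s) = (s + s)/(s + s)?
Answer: -1541/2522 ≈ -0.61102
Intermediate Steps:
R(s) = 1 (R(s) = (2*s)/((2*s)) = (2*s)*(1/(2*s)) = 1)
(w + R(-31))/(749 + 1773) = (-1542 + 1)/(749 + 1773) = -1541/2522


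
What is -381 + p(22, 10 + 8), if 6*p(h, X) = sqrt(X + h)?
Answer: -381 + sqrt(10)/3 ≈ -379.95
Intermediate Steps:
p(h, X) = sqrt(X + h)/6
-381 + p(22, 10 + 8) = -381 + sqrt((10 + 8) + 22)/6 = -381 + sqrt(18 + 22)/6 = -381 + sqrt(40)/6 = -381 + (2*sqrt(10))/6 = -381 + sqrt(10)/3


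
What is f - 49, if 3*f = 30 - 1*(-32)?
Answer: -85/3 ≈ -28.333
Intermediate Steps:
f = 62/3 (f = (30 - 1*(-32))/3 = (30 + 32)/3 = (⅓)*62 = 62/3 ≈ 20.667)
f - 49 = 62/3 - 49 = -85/3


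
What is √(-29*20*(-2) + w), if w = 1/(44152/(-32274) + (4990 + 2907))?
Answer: √18831175362702910421/127411813 ≈ 34.059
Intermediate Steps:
w = 16137/127411813 (w = 1/(44152*(-1/32274) + 7897) = 1/(-22076/16137 + 7897) = 1/(127411813/16137) = 16137/127411813 ≈ 0.00012665)
√(-29*20*(-2) + w) = √(-29*20*(-2) + 16137/127411813) = √(-580*(-2) + 16137/127411813) = √(1160 + 16137/127411813) = √(147797719217/127411813) = √18831175362702910421/127411813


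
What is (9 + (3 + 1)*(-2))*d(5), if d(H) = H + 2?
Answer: 7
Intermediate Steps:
d(H) = 2 + H
(9 + (3 + 1)*(-2))*d(5) = (9 + (3 + 1)*(-2))*(2 + 5) = (9 + 4*(-2))*7 = (9 - 8)*7 = 1*7 = 7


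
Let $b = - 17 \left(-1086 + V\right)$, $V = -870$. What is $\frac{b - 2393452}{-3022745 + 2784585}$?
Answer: $\frac{59005}{5954} \approx 9.9101$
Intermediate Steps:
$b = 33252$ ($b = - 17 \left(-1086 - 870\right) = \left(-17\right) \left(-1956\right) = 33252$)
$\frac{b - 2393452}{-3022745 + 2784585} = \frac{33252 - 2393452}{-3022745 + 2784585} = - \frac{2360200}{-238160} = \left(-2360200\right) \left(- \frac{1}{238160}\right) = \frac{59005}{5954}$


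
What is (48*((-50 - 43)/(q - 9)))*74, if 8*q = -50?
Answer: 1321344/61 ≈ 21661.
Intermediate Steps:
q = -25/4 (q = (⅛)*(-50) = -25/4 ≈ -6.2500)
(48*((-50 - 43)/(q - 9)))*74 = (48*((-50 - 43)/(-25/4 - 9)))*74 = (48*(-93/(-61/4)))*74 = (48*(-93*(-4/61)))*74 = (48*(372/61))*74 = (17856/61)*74 = 1321344/61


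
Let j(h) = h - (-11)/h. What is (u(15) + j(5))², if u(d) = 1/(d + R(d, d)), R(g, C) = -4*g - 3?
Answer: 2968729/57600 ≈ 51.540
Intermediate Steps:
j(h) = h + 11/h
R(g, C) = -3 - 4*g
u(d) = 1/(-3 - 3*d) (u(d) = 1/(d + (-3 - 4*d)) = 1/(-3 - 3*d))
(u(15) + j(5))² = (-1/(3 + 3*15) + (5 + 11/5))² = (-1/(3 + 45) + (5 + 11*(⅕)))² = (-1/48 + (5 + 11/5))² = (-1*1/48 + 36/5)² = (-1/48 + 36/5)² = (1723/240)² = 2968729/57600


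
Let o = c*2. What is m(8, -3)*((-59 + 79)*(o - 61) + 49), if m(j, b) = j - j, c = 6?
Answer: 0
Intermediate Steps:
m(j, b) = 0
o = 12 (o = 6*2 = 12)
m(8, -3)*((-59 + 79)*(o - 61) + 49) = 0*((-59 + 79)*(12 - 61) + 49) = 0*(20*(-49) + 49) = 0*(-980 + 49) = 0*(-931) = 0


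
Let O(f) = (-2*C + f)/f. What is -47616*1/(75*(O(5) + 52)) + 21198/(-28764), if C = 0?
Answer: -80771593/6352050 ≈ -12.716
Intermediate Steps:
O(f) = 1 (O(f) = (-2*0 + f)/f = (0 + f)/f = f/f = 1)
-47616*1/(75*(O(5) + 52)) + 21198/(-28764) = -47616*1/(75*(1 + 52)) + 21198/(-28764) = -47616/(75*53) + 21198*(-1/28764) = -47616/3975 - 3533/4794 = -47616*1/3975 - 3533/4794 = -15872/1325 - 3533/4794 = -80771593/6352050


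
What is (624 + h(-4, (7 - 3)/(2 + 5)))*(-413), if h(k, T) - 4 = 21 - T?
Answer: -267801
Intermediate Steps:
h(k, T) = 25 - T (h(k, T) = 4 + (21 - T) = 25 - T)
(624 + h(-4, (7 - 3)/(2 + 5)))*(-413) = (624 + (25 - (7 - 3)/(2 + 5)))*(-413) = (624 + (25 - 4/7))*(-413) = (624 + 171/7)*(-413) = (4539/7)*(-413) = -267801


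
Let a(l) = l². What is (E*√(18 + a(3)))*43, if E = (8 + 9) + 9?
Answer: 3354*√3 ≈ 5809.3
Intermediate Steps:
E = 26 (E = 17 + 9 = 26)
(E*√(18 + a(3)))*43 = (26*√(18 + 3²))*43 = (26*√(18 + 9))*43 = (26*√27)*43 = (26*(3*√3))*43 = (78*√3)*43 = 3354*√3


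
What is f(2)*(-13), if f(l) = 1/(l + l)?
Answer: -13/4 ≈ -3.2500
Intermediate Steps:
f(l) = 1/(2*l)
f(2)*(-13) = ((1/2)/2)*(-13) = ((1/2)*(1/2))*(-13) = (1/4)*(-13) = -13/4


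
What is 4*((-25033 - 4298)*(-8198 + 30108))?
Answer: -2570568840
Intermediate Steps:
4*((-25033 - 4298)*(-8198 + 30108)) = 4*(-29331*21910) = 4*(-642642210) = -2570568840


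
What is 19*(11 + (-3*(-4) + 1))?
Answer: 456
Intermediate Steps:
19*(11 + (-3*(-4) + 1)) = 19*(11 + (12 + 1)) = 19*(11 + 13) = 19*24 = 456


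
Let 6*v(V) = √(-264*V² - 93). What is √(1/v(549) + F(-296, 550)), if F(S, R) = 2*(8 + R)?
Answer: √(785090879065749276 - 53046638*I*√79569957)/26523319 ≈ 33.407 - 1.0067e-5*I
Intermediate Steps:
F(S, R) = 16 + 2*R
v(V) = √(-93 - 264*V²)/6 (v(V) = √(-264*V² - 93)/6 = √(-93 - 264*V²)/6)
√(1/v(549) + F(-296, 550)) = √(1/(√(-93 - 264*549²)/6) + (16 + 2*550)) = √(1/(√(-93 - 264*301401)/6) + (16 + 1100)) = √(1/(√(-93 - 79569864)/6) + 1116) = √(1/(√(-79569957)/6) + 1116) = √(1/((I*√79569957)/6) + 1116) = √(1/(I*√79569957/6) + 1116) = √(-2*I*√79569957/26523319 + 1116) = √(1116 - 2*I*√79569957/26523319)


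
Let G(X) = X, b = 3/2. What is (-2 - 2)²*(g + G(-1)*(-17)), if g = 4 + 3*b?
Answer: 408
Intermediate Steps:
b = 3/2 (b = 3*(½) = 3/2 ≈ 1.5000)
g = 17/2 (g = 4 + 3*(3/2) = 4 + 9/2 = 17/2 ≈ 8.5000)
(-2 - 2)²*(g + G(-1)*(-17)) = (-2 - 2)²*(17/2 - 1*(-17)) = (-4)²*(17/2 + 17) = 16*(51/2) = 408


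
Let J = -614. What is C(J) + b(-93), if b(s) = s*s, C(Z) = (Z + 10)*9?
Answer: 3213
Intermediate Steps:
C(Z) = 90 + 9*Z (C(Z) = (10 + Z)*9 = 90 + 9*Z)
b(s) = s²
C(J) + b(-93) = (90 + 9*(-614)) + (-93)² = (90 - 5526) + 8649 = -5436 + 8649 = 3213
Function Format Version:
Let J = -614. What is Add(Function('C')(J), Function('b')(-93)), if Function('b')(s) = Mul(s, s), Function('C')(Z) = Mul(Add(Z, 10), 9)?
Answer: 3213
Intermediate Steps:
Function('C')(Z) = Add(90, Mul(9, Z)) (Function('C')(Z) = Mul(Add(10, Z), 9) = Add(90, Mul(9, Z)))
Function('b')(s) = Pow(s, 2)
Add(Function('C')(J), Function('b')(-93)) = Add(Add(90, Mul(9, -614)), Pow(-93, 2)) = Add(Add(90, -5526), 8649) = Add(-5436, 8649) = 3213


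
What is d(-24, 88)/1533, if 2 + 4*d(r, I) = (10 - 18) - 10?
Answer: -5/1533 ≈ -0.0032616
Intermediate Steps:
d(r, I) = -5 (d(r, I) = -½ + ((10 - 18) - 10)/4 = -½ + (-8 - 10)/4 = -½ + (¼)*(-18) = -½ - 9/2 = -5)
d(-24, 88)/1533 = -5/1533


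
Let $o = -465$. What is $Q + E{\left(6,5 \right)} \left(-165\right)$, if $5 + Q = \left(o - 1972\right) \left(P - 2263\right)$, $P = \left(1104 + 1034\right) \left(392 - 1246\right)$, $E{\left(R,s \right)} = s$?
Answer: $4455115425$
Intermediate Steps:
$P = -1825852$ ($P = 2138 \left(-854\right) = -1825852$)
$Q = 4455116250$ ($Q = -5 + \left(-465 - 1972\right) \left(-1825852 - 2263\right) = -5 - -4455116255 = -5 + 4455116255 = 4455116250$)
$Q + E{\left(6,5 \right)} \left(-165\right) = 4455116250 + 5 \left(-165\right) = 4455116250 - 825 = 4455115425$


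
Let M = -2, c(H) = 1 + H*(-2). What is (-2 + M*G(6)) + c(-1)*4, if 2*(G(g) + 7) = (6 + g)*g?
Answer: -48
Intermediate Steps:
c(H) = 1 - 2*H
G(g) = -7 + g*(6 + g)/2 (G(g) = -7 + ((6 + g)*g)/2 = -7 + (g*(6 + g))/2 = -7 + g*(6 + g)/2)
(-2 + M*G(6)) + c(-1)*4 = (-2 - 2*(-7 + (½)*6² + 3*6)) + (1 - 2*(-1))*4 = (-2 - 2*(-7 + (½)*36 + 18)) + (1 + 2)*4 = (-2 - 2*(-7 + 18 + 18)) + 3*4 = (-2 - 2*29) + 12 = (-2 - 58) + 12 = -60 + 12 = -48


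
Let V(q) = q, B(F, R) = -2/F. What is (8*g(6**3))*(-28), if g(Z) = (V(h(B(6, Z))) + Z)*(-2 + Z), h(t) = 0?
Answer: -10354176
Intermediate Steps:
g(Z) = Z*(-2 + Z) (g(Z) = (0 + Z)*(-2 + Z) = Z*(-2 + Z))
(8*g(6**3))*(-28) = (8*(6**3*(-2 + 6**3)))*(-28) = (8*(216*(-2 + 216)))*(-28) = (8*(216*214))*(-28) = (8*46224)*(-28) = 369792*(-28) = -10354176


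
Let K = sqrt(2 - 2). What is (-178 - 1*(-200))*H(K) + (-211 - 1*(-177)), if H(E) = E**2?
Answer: -34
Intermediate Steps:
K = 0 (K = sqrt(0) = 0)
(-178 - 1*(-200))*H(K) + (-211 - 1*(-177)) = (-178 - 1*(-200))*0**2 + (-211 - 1*(-177)) = (-178 + 200)*0 + (-211 + 177) = 22*0 - 34 = 0 - 34 = -34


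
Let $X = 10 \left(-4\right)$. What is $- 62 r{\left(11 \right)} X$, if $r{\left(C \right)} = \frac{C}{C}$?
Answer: $2480$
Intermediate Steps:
$r{\left(C \right)} = 1$
$X = -40$
$- 62 r{\left(11 \right)} X = \left(-62\right) 1 \left(-40\right) = \left(-62\right) \left(-40\right) = 2480$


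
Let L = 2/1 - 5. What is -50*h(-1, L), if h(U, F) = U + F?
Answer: 200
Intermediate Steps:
L = -3 (L = 2*1 - 5 = 2 - 5 = -3)
h(U, F) = F + U
-50*h(-1, L) = -50*(-3 - 1) = -50*(-4) = 200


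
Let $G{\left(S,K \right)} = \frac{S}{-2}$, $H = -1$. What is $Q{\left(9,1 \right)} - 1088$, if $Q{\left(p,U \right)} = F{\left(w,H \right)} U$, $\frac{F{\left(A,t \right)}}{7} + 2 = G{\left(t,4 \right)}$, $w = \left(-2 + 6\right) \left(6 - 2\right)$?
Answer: $- \frac{2197}{2} \approx -1098.5$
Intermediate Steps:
$w = 16$ ($w = 4 \cdot 4 = 16$)
$G{\left(S,K \right)} = - \frac{S}{2}$ ($G{\left(S,K \right)} = S \left(- \frac{1}{2}\right) = - \frac{S}{2}$)
$F{\left(A,t \right)} = -14 - \frac{7 t}{2}$ ($F{\left(A,t \right)} = -14 + 7 \left(- \frac{t}{2}\right) = -14 - \frac{7 t}{2}$)
$Q{\left(p,U \right)} = - \frac{21 U}{2}$ ($Q{\left(p,U \right)} = \left(-14 - - \frac{7}{2}\right) U = \left(-14 + \frac{7}{2}\right) U = - \frac{21 U}{2}$)
$Q{\left(9,1 \right)} - 1088 = \left(- \frac{21}{2}\right) 1 - 1088 = - \frac{21}{2} - 1088 = - \frac{2197}{2}$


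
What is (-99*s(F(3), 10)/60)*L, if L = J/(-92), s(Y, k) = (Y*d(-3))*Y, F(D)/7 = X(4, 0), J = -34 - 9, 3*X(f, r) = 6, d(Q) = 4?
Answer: -69531/115 ≈ -604.62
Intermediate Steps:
X(f, r) = 2 (X(f, r) = (⅓)*6 = 2)
J = -43
F(D) = 14 (F(D) = 7*2 = 14)
s(Y, k) = 4*Y² (s(Y, k) = (Y*4)*Y = (4*Y)*Y = 4*Y²)
L = 43/92 (L = -43/(-92) = -43*(-1/92) = 43/92 ≈ 0.46739)
(-99*s(F(3), 10)/60)*L = -99*4*14²/60*(43/92) = -99*4*196/60*(43/92) = -77616/60*(43/92) = -99*196/15*(43/92) = -6468/5*43/92 = -69531/115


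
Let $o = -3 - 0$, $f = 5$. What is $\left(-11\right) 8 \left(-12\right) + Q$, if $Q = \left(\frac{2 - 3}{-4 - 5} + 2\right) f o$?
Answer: $\frac{3073}{3} \approx 1024.3$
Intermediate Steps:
$o = -3$ ($o = -3 + 0 = -3$)
$Q = - \frac{95}{3}$ ($Q = \left(\frac{2 - 3}{-4 - 5} + 2\right) 5 \left(-3\right) = \left(- \frac{1}{-9} + 2\right) 5 \left(-3\right) = \left(\left(-1\right) \left(- \frac{1}{9}\right) + 2\right) 5 \left(-3\right) = \left(\frac{1}{9} + 2\right) 5 \left(-3\right) = \frac{19}{9} \cdot 5 \left(-3\right) = \frac{95}{9} \left(-3\right) = - \frac{95}{3} \approx -31.667$)
$\left(-11\right) 8 \left(-12\right) + Q = \left(-11\right) 8 \left(-12\right) - \frac{95}{3} = \left(-88\right) \left(-12\right) - \frac{95}{3} = 1056 - \frac{95}{3} = \frac{3073}{3}$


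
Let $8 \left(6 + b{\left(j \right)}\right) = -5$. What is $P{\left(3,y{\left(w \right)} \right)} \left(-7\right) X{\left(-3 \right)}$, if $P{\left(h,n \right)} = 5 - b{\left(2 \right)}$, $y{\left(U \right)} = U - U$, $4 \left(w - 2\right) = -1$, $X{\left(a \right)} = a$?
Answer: $\frac{1953}{8} \approx 244.13$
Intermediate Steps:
$b{\left(j \right)} = - \frac{53}{8}$ ($b{\left(j \right)} = -6 + \frac{1}{8} \left(-5\right) = -6 - \frac{5}{8} = - \frac{53}{8}$)
$w = \frac{7}{4}$ ($w = 2 + \frac{1}{4} \left(-1\right) = 2 - \frac{1}{4} = \frac{7}{4} \approx 1.75$)
$y{\left(U \right)} = 0$
$P{\left(h,n \right)} = \frac{93}{8}$ ($P{\left(h,n \right)} = 5 - - \frac{53}{8} = 5 + \frac{53}{8} = \frac{93}{8}$)
$P{\left(3,y{\left(w \right)} \right)} \left(-7\right) X{\left(-3 \right)} = \frac{93}{8} \left(-7\right) \left(-3\right) = \left(- \frac{651}{8}\right) \left(-3\right) = \frac{1953}{8}$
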